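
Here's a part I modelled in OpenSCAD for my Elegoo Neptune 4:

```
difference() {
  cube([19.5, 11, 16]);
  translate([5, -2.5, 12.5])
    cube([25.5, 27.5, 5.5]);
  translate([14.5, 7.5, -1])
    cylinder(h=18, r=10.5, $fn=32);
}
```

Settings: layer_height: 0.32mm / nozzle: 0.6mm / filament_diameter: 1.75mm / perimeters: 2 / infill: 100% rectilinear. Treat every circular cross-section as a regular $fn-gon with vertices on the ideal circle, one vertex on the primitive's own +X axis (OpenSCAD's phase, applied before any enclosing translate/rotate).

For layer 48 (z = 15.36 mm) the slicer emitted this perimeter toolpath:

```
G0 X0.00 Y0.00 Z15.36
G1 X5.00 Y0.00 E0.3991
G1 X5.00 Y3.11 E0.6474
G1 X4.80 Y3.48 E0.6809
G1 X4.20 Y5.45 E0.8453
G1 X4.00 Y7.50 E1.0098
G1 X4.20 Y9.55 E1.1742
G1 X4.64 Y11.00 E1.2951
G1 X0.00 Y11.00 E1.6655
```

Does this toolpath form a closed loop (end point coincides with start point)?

Start point (G0): (0.00, 0.00). End point (last G1): the path does not return to the start — open.

no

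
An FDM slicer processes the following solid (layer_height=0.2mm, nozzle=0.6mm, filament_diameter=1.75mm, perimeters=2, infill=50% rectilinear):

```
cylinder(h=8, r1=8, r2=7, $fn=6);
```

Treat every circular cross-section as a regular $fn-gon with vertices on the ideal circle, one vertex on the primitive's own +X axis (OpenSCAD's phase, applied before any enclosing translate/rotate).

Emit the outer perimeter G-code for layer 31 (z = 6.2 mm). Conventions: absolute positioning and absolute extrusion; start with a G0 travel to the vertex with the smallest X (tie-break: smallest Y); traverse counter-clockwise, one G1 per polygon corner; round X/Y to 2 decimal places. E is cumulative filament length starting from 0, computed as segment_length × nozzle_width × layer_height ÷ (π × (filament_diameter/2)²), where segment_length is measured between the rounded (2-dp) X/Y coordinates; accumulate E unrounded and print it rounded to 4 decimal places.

At z = 6.2 mm: the cone (r1=8→r2=7) has section circumradius 7.225 here — a regular 6-gon. The outline is a single polygon with 6 vertices. Extrusion per mm of travel: 0.6 × 0.2 / (π × 0.875²) = 0.049890. Accumulating E over each segment gives final E = 2.1625.

G0 X-7.22 Y0.00 Z6.20
G1 X-3.61 Y-6.26 E0.3605
G1 X3.61 Y-6.26 E0.7207
G1 X7.22 Y0.00 E1.0813
G1 X3.61 Y6.26 E1.4418
G1 X-3.61 Y6.26 E1.8020
G1 X-7.22 Y0.00 E2.1625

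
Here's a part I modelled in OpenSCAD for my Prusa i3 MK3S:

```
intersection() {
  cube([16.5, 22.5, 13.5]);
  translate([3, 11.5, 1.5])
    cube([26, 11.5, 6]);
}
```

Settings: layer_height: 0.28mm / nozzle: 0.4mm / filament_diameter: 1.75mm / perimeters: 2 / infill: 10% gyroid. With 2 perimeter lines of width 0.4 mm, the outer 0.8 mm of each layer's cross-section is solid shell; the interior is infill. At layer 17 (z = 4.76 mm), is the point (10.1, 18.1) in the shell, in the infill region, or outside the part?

At z = 4.76 mm: the cube (footprint 16.5×22.5) is included at this height; the cube at (3, 11.5) (footprint 26×11.5) is included at this height; Taking the intersection: the 26×11.5 cube at (3, 11.5) partially overlaps the 16.5×22.5 cube; clipping to the common part keeps 148.50 mm² — 1 connected region. Overall, the cross-section is a single solid region. The nearest boundary edge runs (3.00, 22.50)→(16.50, 22.50); distance from the point to it = 4.40 mm. The point is inside the cross-section and 4.40 mm from the nearest boundary — more than the 0.8 mm shell width (2 × 0.4), so it's in the infill interior.

infill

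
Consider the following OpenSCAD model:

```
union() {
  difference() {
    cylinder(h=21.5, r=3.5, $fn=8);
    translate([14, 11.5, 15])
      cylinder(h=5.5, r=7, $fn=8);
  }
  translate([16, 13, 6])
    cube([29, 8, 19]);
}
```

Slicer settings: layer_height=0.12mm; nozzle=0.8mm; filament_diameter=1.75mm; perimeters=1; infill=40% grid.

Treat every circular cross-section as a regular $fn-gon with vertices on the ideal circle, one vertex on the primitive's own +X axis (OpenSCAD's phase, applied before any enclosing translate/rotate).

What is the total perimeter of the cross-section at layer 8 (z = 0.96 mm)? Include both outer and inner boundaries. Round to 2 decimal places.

At z = 0.96 mm: the cylinder: section is a regular 8-gon, circumradius r=3.5 (perimeter = 2·8·3.500·sin(180°/8) = 21.43 mm); the cylinder at (14, 11.5) is absent (z outside [15, 20.5]); Subtracting the remaining from the first: none of the subtracted shapes is present at this height, so the r=3.5 cylinder is unchanged — boundary = 21.43 mm; the cube at (16, 13) is not intersected at this z (z outside [6, 25]); Combining (union): only that combined region is present, so the union is just that shape — boundary = 21.43 mm. Overall, the cross-section is a single solid region. Total boundary length (outer) = 21.43 mm.

21.43 mm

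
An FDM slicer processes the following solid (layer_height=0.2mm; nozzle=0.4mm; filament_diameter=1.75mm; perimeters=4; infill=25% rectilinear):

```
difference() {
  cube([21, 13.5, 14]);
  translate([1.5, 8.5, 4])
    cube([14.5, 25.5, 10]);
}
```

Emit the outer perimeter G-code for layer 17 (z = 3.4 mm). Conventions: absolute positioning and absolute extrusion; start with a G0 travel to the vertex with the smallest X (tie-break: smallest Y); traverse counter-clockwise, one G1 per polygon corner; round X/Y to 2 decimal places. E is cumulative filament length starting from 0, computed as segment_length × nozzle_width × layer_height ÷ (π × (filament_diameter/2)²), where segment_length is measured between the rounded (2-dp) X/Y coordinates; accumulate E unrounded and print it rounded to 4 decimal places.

G0 X0.00 Y0.00 Z3.40
G1 X21.00 Y0.00 E0.6985
G1 X21.00 Y13.50 E1.1475
G1 X0.00 Y13.50 E1.8459
G1 X0.00 Y0.00 E2.2949

At z = 3.4 mm: the 21×13.5 cube contributes its full rectangle; the cube at (1.5, 8.5) is not intersected at this z (z outside [4, 14]); After the difference (first − rest): none of the subtracted shapes is present at this height, so the 21×13.5 cube is unchanged — 1 connected region. The outline is a single polygon with 4 vertices. Extrusion per mm of travel: 0.4 × 0.2 / (π × 0.875²) = 0.033260. Accumulating E over each segment gives final E = 2.2949.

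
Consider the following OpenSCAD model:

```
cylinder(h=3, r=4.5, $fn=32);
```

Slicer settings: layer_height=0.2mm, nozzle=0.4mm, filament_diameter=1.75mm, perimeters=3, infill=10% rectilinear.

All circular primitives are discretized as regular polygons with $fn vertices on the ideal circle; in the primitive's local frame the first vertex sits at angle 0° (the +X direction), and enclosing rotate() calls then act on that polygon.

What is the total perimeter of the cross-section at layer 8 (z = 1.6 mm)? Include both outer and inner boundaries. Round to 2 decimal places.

At z = 1.6 mm: the cylinder: section is a regular 32-gon, circumradius r=4.5 (perimeter = 2·32·4.500·sin(180°/32) = 28.23 mm). Overall, the cross-section is a single solid region. Total boundary length (outer) = 28.23 mm.

28.23 mm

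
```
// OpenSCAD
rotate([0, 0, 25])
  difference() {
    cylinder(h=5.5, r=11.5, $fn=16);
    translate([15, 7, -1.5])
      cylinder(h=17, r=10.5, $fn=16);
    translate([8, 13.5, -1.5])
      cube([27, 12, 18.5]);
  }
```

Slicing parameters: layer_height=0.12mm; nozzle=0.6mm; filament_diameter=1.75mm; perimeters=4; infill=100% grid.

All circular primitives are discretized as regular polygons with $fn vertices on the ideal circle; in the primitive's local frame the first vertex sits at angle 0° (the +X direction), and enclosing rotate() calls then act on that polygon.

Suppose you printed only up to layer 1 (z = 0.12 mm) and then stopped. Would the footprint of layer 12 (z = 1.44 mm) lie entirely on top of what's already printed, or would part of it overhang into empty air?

Compare the two slices. At z = 0.12: the cylinder: section is a regular 16-gon, circumradius r=11.5 (area = (16/2)·11.500²·sin(360°/16) = 404.88 mm²); the r=10.5 cylinder at (15, 7) gives a regular 16-gon of circumradius 10.5 (constant along its height) (area = (16/2)·10.500²·sin(360°/16) = 337.53 mm²); the 27×12 cube at (8, 13.5) contributes its full rectangle (area 324.00 mm²); After the difference (first − rest): starting from the r=11.5 cylinder (404.88 mm²), the r=10.5 cylinder at (15, 7) partially overlaps it — only the 49.47 mm² overlap (of its 337.53 mm²) is removed, clipping the outline; the 27×12 cube at (8, 13.5) misses the remaining region (no effect) — area = 355.41 mm²; (whole slice rotated 25° about Z — lengths, areas and connectivity unchanged). At z = 1.44: the r=11.5 cylinder gives a regular 16-gon of circumradius 11.5 (constant along its height) (area = (16/2)·11.500²·sin(360°/16) = 404.88 mm²); the cylinder at (15, 7): section is a regular 16-gon, circumradius r=10.5 (area = (16/2)·10.500²·sin(360°/16) = 337.53 mm²); the 27×12 cube at (8, 13.5) contributes its full rectangle (area 324.00 mm²); Taking the first minus the rest: starting from the r=11.5 cylinder (404.88 mm²), the r=10.5 cylinder at (15, 7) partially overlaps it — only the 49.47 mm² overlap (of its 337.53 mm²) is removed, clipping the outline; the 27×12 cube at (8, 13.5) misses the remaining region (no effect) — area = 355.41 mm²; (whole slice rotated 25° about Z — lengths, areas and connectivity unchanged). Checking containment: the cross-section at z = 1.44 is a subset of the cross-section at z = 0.12.

entirely on top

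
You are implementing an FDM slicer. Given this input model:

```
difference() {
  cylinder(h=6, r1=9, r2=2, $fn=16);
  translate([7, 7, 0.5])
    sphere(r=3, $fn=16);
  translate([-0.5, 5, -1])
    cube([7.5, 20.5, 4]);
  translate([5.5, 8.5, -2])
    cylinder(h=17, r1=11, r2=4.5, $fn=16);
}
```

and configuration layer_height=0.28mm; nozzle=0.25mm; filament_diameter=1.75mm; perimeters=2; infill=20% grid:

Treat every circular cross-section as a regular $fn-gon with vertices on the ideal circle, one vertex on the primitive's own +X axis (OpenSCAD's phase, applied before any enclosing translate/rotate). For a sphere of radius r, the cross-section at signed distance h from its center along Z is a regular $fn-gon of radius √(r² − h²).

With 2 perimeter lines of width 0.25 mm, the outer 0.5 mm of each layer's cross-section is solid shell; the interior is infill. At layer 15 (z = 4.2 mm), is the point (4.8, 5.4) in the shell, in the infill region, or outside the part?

outside

At z = 4.2 mm: the cone (r1=9→r2=2) has section circumradius 4.100 here — a regular 16-gon; the sphere at (7, 7) is absent (|z−center|=3.700 > r=3); the cube at (-0.5, 5) is not intersected at this z (z outside [-1, 3]); the cone at (5.5, 8.5): at t=0.365 of its height the radius interpolates to r₁+(r₂−r₁)t = 8.629, giving a regular 16-gon of that circumradius; Taking the first minus the rest: starting from the cone, the cone at (5.5, 8.5) partially overlaps it — only the 11.30 mm² overlap (of its 227.98 mm²) is removed, clipping the outline — 1 connected region. Overall, the cross-section is a single solid region. The nearest boundary edge runs (2.20, 0.53)→(4.07, 0.16); distance from the point to it = 5.29 mm. The point is not inside any of the regions above, so it lies outside the cross-section (5.29 mm from the nearest boundary).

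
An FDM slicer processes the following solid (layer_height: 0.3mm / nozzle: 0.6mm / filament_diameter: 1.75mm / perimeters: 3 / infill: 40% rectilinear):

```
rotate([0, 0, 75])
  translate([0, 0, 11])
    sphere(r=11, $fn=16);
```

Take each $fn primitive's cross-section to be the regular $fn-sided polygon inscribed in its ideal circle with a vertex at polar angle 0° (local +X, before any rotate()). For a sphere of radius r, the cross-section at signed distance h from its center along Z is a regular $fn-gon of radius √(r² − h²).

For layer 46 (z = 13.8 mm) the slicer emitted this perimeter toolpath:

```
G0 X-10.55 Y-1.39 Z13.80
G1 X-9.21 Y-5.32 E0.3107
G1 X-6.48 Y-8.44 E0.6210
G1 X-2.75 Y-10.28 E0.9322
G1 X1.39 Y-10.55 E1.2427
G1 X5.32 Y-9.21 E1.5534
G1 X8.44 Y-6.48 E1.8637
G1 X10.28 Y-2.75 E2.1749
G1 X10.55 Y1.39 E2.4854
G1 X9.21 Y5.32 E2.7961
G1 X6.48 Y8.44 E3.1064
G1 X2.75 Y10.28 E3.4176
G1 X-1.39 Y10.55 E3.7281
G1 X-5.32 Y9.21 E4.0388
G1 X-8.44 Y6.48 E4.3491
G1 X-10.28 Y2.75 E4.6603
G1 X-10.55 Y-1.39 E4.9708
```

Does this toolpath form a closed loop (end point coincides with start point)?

yes

Start point (G0): (-10.55, -1.39). End point (last G1): the path returns to the start — closed.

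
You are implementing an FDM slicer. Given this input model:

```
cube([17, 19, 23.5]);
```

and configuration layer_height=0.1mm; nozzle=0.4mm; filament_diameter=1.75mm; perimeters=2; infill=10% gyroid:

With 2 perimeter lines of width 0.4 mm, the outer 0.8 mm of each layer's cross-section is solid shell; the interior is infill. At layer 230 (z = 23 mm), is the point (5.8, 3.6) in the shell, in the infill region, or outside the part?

At z = 23 mm: the 17×19 cube contributes its full rectangle. Overall, the cross-section is a single solid region. The nearest boundary edge runs (0.00, 0.00)→(17.00, 0.00); distance from the point to it = 3.60 mm. The point is inside the cross-section and 3.60 mm from the nearest boundary — more than the 0.8 mm shell width (2 × 0.4), so it's in the infill interior.

infill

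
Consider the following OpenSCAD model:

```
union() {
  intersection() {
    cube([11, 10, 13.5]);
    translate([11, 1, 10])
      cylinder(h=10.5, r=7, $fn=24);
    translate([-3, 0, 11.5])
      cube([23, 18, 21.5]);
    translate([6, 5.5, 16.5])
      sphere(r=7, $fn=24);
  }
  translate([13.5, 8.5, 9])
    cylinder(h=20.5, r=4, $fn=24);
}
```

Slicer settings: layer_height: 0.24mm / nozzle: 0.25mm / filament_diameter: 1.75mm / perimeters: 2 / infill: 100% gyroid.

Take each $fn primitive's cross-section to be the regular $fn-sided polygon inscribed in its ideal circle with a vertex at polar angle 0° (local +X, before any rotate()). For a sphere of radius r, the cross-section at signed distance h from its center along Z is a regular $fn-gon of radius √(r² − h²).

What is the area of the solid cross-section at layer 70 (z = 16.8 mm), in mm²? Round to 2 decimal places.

49.69 mm²

At z = 16.8 mm: the cube is not intersected at this z (z outside [0, 13.5]); the r=7 cylinder at (11, 1) contributes a regular 24-gon of circumradius 7 (area = (24/2)·7.000²·sin(360°/24) = 152.19 mm²); the cube at (-3, 0) is present — its section is the full 23×18 rectangle (area 414.00 mm²); the sphere at (6, 5.5): section is a regular 24-gon, circumradius = √(r²−h²) = √(7²−0.3²) = 6.994 (area = (24/2)·6.994²·sin(360°/24) = 151.91 mm²); After intersecting: at least one operand is absent at this height, so nothing remains; the cylinder at (13.5, 8.5): section is a regular 24-gon, circumradius r=4 (area = (24/2)·4.000²·sin(360°/24) = 49.69 mm²); Combining (union): only the r=4 cylinder at (13.5, 8.5) is present, so the union is just that shape — area = 49.69 mm². Overall, the cross-section is a single solid region. Net area = 49.69 mm².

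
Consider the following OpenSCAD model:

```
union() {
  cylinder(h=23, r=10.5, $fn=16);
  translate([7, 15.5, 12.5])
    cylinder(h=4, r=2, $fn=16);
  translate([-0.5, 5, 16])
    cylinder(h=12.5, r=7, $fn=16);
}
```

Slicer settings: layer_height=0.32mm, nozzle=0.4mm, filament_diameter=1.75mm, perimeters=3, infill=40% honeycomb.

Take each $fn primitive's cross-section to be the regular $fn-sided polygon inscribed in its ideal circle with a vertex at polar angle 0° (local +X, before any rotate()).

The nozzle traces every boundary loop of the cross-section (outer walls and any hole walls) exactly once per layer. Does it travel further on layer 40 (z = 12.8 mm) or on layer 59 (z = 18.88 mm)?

Layer 40 (z = 12.8): the cylinder: section is a regular 16-gon, circumradius r=10.5 (perimeter = 2·16·10.500·sin(180°/16) = 65.55 mm); the r=2 cylinder at (7, 15.5) contributes a regular 16-gon of circumradius 2 (perimeter = 2·16·2.000·sin(180°/16) = 12.49 mm); the cylinder at (-0.5, 5) does not reach this height (z outside [16, 28.5]); Taking the union: the 2 present regions are separate (no shared area or edge), so areas and boundary lengths simply add and each stays a separate island — boundary = 78.04 mm. So its perimeter = 78.04 mm. Layer 59 (z = 18.88): the r=10.5 cylinder contributes a regular 16-gon of circumradius 10.5 (perimeter = 2·16·10.500·sin(180°/16) = 65.55 mm); the cylinder at (7, 15.5) is not intersected at this z (z outside [12.5, 16.5]); the cylinder at (-0.5, 5): section is a regular 16-gon, circumradius r=7 (perimeter = 2·16·7.000·sin(180°/16) = 43.70 mm); Merging all regions: the regions partially overlap (shared area 135.96 mm²), so the edge portions inside another operand are dropped and the merged outline is re-measured after clipping — boundary = 67.30 mm. So its perimeter = 67.30 mm. Layer 40 is larger (78.04 vs 67.30 mm).

layer 40 (z = 12.8 mm)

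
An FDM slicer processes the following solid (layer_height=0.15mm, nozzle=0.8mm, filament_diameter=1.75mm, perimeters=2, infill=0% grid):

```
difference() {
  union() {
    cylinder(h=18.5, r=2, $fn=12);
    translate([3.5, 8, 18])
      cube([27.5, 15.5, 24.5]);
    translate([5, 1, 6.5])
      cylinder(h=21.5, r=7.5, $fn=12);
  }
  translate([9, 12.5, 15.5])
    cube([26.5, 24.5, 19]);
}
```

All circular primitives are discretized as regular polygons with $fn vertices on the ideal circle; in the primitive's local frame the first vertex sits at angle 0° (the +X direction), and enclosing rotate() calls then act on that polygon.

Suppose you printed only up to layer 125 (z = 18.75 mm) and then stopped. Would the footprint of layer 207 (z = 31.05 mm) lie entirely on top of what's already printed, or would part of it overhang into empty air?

entirely on top

Compare the two slices. At z = 18.75: the cylinder is absent (z outside [0, 18.5]); the cube at (3.5, 8) (footprint 27.5×15.5) is included at this height (area 426.25 mm²); the r=7.5 cylinder at (5, 1) gives a regular 12-gon of circumradius 7.5 (constant along its height) (area = (12/2)·7.500²·sin(360°/12) = 168.75 mm²); Taking the union: the regions partially overlap — summed areas 595.00 mm² minus the doubly-counted overlap 0.92 mm² gives 594.08 mm² — area = 594.08 mm²; the 26.5×24.5 cube at (9, 12.5) contributes its full rectangle (area 649.25 mm²); Taking the first minus the rest: starting from that combined region (594.08 mm²), the 26.5×24.5 cube at (9, 12.5) partially overlaps it — only the 242.00 mm² overlap (of its 649.25 mm²) is removed, clipping the outline — area = 352.08 mm². At z = 31.05: the cylinder is not intersected at this z (z outside [0, 18.5]); the 27.5×15.5 cube at (3.5, 8) contributes its full rectangle (area 426.25 mm²); the cylinder at (5, 1) is absent (z outside [6.5, 28]); Merging all regions: only the 27.5×15.5 cube at (3.5, 8) is present, so the union is just that shape — area = 426.25 mm²; the cube at (9, 12.5) (footprint 26.5×24.5) is included at this height (area 649.25 mm²); After the difference (first − rest): starting from the result so far (426.25 mm²), the 26.5×24.5 cube at (9, 12.5) partially overlaps it — only the 242.00 mm² overlap (of its 649.25 mm²) is removed, clipping the outline — area = 184.25 mm². Checking containment: the cross-section at z = 31.05 is a subset of the cross-section at z = 18.75.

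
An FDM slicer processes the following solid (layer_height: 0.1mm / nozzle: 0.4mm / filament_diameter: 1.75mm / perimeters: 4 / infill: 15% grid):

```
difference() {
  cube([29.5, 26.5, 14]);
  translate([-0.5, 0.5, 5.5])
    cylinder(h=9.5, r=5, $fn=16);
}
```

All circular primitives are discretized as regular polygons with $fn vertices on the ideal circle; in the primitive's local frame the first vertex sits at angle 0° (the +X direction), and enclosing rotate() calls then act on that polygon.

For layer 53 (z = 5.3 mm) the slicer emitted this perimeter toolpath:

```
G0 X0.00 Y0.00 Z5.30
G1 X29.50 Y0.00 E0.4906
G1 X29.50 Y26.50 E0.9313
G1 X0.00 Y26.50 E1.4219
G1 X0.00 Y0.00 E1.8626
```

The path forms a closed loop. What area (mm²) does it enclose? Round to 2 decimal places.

781.75 mm²

Apply the shoelace formula to the sequence of (X, Y) vertices; enclosed area = 781.75 mm².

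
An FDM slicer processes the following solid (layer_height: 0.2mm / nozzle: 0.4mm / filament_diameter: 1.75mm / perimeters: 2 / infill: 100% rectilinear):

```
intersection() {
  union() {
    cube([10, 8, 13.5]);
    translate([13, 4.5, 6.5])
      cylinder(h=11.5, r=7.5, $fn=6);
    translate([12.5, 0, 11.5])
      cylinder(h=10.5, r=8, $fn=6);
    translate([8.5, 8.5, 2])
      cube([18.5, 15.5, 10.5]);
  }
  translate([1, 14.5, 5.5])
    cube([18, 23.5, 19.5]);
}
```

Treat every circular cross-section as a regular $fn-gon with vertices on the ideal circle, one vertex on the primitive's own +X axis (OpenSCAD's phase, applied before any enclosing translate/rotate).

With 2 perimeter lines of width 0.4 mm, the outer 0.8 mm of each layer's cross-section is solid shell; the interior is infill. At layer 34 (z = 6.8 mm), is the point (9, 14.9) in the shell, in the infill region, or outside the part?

shell

At z = 6.8 mm: the cube is present — its section is the full 10×8 rectangle; the r=7.5 cylinder at (13, 4.5) gives a regular 6-gon of circumradius 7.5 (constant along its height); the cylinder at (12.5, 0) does not reach this height (z outside [11.5, 22]); the 18.5×15.5 cube at (8.5, 8.5) contributes its full rectangle; Taking the union: the regions partially overlap (shared area 48.51 mm²), so overlapping operands fuse into one piece — 1 connected region; the cube at (1, 14.5) (footprint 18×23.5) is included at this height; Keeping only the common overlap: the 18×23.5 cube at (1, 14.5) partially overlaps the result so far; clipping to the common part keeps 99.75 mm² — 1 connected region. Overall, the cross-section is a single solid region. The nearest boundary edge runs (19.00, 14.50)→(8.50, 14.50); distance from the point to it = 0.40 mm. The point is inside the cross-section, 0.40 mm from the nearest boundary — within the 0.8 mm shell band (2 × 0.4).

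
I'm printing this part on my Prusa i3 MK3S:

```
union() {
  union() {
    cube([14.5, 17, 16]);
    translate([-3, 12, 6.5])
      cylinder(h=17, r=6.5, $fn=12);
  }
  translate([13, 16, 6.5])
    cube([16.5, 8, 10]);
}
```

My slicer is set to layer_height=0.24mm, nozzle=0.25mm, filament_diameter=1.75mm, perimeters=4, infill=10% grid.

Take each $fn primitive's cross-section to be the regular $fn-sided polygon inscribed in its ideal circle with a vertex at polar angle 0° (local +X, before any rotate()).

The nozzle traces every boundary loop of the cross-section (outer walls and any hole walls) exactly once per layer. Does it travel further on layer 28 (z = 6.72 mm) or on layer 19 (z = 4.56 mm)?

Layer 28 (z = 6.72): the cube (footprint 14.5×17) is included at this height (perimeter 63.00 mm); the cylinder at (-3, 12): section is a regular 12-gon, circumradius r=6.5 (perimeter = 2·12·6.500·sin(180°/12) = 40.38 mm); Merging all regions: the regions partially overlap (shared area 26.42 mm²), so the edge portions inside another operand are dropped and the merged outline is re-measured after clipping — boundary = 78.97 mm; the 16.5×8 cube at (13, 16) contributes its full rectangle (perimeter 49.00 mm); Combining (union): the regions partially overlap (shared area 1.50 mm²), so the edge portions inside another operand are dropped and the merged outline is re-measured after clipping — boundary = 122.97 mm. So its perimeter = 122.97 mm. Layer 19 (z = 4.56): the cube is present — its section is the full 14.5×17 rectangle (perimeter 63.00 mm); the cylinder at (-3, 12) is absent (z outside [6.5, 23.5]); Combining (union): only the 14.5×17 cube is present, so the union is just that shape — boundary = 63.00 mm; the cube at (13, 16) does not reach this height (z outside [6.5, 16.5]); Combining (union): only the result so far is present, so the union is just that shape — boundary = 63.00 mm. So its perimeter = 63.00 mm. Layer 28 is larger (122.97 vs 63.00 mm).

layer 28 (z = 6.72 mm)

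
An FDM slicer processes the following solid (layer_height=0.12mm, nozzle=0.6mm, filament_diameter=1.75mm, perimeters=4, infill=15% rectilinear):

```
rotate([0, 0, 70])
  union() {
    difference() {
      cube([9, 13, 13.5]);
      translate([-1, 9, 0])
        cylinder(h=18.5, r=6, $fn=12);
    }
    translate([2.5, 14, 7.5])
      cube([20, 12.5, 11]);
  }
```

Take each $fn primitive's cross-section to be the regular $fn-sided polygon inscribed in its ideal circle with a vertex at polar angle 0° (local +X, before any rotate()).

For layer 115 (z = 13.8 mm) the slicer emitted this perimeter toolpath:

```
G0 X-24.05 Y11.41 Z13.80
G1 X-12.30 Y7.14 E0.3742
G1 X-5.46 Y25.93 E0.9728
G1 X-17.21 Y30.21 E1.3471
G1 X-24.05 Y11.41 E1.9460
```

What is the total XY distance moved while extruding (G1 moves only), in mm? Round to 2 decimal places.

Sum the Euclidean lengths of each G1 segment: total = 65.01 mm.

65.01 mm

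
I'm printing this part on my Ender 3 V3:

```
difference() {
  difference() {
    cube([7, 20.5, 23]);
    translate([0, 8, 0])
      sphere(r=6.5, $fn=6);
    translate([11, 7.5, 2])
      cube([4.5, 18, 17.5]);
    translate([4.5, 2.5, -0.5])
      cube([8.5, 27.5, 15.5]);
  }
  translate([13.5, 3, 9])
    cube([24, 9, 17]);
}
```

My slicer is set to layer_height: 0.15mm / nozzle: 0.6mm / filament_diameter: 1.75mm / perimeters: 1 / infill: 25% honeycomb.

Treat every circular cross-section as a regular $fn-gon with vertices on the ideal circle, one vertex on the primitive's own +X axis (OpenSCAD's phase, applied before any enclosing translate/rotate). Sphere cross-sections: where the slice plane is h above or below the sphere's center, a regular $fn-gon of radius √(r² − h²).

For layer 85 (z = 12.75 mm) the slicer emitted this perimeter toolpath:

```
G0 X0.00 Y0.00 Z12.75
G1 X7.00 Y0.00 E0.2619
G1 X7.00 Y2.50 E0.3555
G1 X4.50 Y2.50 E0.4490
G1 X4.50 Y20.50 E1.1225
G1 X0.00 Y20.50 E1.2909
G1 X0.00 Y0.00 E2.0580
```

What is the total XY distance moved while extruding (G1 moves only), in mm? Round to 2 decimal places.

55.00 mm

Sum the Euclidean lengths of each G1 segment: total = 55.00 mm.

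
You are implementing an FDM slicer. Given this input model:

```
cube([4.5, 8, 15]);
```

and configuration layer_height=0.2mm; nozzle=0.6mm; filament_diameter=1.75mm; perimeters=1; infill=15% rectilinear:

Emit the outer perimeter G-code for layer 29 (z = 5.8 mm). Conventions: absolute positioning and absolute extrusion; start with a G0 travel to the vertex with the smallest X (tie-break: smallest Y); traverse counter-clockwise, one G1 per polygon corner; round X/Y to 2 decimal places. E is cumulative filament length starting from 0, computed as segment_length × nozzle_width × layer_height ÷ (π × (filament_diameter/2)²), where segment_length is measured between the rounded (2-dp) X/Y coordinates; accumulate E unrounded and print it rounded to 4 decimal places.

At z = 5.8 mm: the cube is present — its section is the full 4.5×8 rectangle. The outline is a single polygon with 4 vertices. Extrusion per mm of travel: 0.6 × 0.2 / (π × 0.875²) = 0.049890. Accumulating E over each segment gives final E = 1.2473.

G0 X0.00 Y0.00 Z5.80
G1 X4.50 Y0.00 E0.2245
G1 X4.50 Y8.00 E0.6236
G1 X0.00 Y8.00 E0.8481
G1 X0.00 Y0.00 E1.2473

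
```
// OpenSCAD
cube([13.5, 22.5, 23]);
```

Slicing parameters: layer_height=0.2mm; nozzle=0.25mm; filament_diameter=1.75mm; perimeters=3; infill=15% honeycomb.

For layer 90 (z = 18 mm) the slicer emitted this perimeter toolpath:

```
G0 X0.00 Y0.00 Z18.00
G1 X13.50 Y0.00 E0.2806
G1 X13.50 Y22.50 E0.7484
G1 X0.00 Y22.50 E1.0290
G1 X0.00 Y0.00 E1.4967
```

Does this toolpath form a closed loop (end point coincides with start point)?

yes

Start point (G0): (0.00, 0.00). End point (last G1): the path returns to the start — closed.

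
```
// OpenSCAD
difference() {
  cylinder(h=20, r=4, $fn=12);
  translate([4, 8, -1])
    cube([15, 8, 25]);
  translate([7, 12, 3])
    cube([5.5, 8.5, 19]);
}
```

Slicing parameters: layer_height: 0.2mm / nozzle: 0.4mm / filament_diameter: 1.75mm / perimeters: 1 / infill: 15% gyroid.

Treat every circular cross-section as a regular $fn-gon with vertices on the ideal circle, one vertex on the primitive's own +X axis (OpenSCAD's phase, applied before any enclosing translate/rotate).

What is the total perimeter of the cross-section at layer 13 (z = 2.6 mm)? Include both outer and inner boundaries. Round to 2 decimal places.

At z = 2.6 mm: the r=4 cylinder contributes a regular 12-gon of circumradius 4 (perimeter = 2·12·4.000·sin(180°/12) = 24.85 mm); the cube at (4, 8) (footprint 15×8) is included at this height (perimeter 46.00 mm); the cube at (7, 12) is not intersected at this z (z outside [3, 22]); Subtracting the remaining from the first: starting from the r=4 cylinder, the 15×8 cube at (4, 8) misses the remaining region (no effect) — boundary = 24.85 mm. Overall, the cross-section is a single solid region. Total boundary length (outer) = 24.85 mm.

24.85 mm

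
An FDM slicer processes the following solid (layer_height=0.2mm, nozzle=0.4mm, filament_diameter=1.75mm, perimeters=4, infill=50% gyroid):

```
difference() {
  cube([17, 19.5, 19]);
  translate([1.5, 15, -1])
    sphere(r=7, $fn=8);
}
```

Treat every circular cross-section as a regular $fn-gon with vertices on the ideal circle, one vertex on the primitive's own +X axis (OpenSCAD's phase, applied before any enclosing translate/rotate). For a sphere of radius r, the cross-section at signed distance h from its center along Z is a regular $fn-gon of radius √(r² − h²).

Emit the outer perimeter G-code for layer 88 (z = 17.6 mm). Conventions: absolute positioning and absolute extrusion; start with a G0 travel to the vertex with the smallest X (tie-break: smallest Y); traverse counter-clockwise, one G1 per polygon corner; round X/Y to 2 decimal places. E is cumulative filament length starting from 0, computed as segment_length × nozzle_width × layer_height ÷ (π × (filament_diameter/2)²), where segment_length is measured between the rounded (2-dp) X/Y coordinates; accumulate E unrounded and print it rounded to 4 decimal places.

At z = 17.6 mm: the 17×19.5 cube contributes its full rectangle; the sphere at (1.5, 15) does not reach this height (|z−center|=18.600 > r=7); Taking the first minus the rest: none of the subtracted shapes is present at this height, so the 17×19.5 cube is unchanged — 1 connected region. The outline is a single polygon with 4 vertices. Extrusion per mm of travel: 0.4 × 0.2 / (π × 0.875²) = 0.033260. Accumulating E over each segment gives final E = 2.4280.

G0 X0.00 Y0.00 Z17.60
G1 X17.00 Y0.00 E0.5654
G1 X17.00 Y19.50 E1.2140
G1 X0.00 Y19.50 E1.7794
G1 X0.00 Y0.00 E2.4280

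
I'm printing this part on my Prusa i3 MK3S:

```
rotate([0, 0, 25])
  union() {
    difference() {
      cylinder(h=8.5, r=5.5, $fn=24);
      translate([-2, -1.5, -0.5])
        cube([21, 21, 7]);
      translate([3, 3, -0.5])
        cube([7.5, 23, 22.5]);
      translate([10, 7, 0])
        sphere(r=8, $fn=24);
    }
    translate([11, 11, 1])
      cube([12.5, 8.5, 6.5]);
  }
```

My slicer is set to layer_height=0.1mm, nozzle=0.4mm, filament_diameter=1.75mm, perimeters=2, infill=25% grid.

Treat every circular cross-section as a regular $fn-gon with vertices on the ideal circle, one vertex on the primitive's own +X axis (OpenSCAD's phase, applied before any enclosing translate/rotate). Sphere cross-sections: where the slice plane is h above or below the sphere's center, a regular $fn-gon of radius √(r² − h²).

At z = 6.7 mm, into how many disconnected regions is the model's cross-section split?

2

At z = 6.7 mm: the r=5.5 cylinder contributes a regular 24-gon of circumradius 5.5; the cube at (-2, -1.5) does not reach this height (z outside [-0.5, 6.5]); the 7.5×23 cube at (3, 3) contributes its full rectangle; the r=8 sphere at (10, 7) slices to a regular 24-gon of circumradius 4.371 (√(r²−h²) with h=6.7 from center); Subtracting the remaining from the first: starting from the r=5.5 cylinder, the 7.5×23 cube at (3, 3) partially overlaps it — only the 1.40 mm² overlap (of its 172.50 mm²) is removed, clipping the outline; the r=8 sphere at (10, 7) misses the remaining region (no effect) — 1 connected region; the 12.5×8.5 cube at (11, 11) contributes its full rectangle; Merging all regions: the 2 present regions are separate (no shared area or edge), so areas and boundary lengths simply add and each stays a separate island — 2 connected regions; (rotated 25° about Z; rotation is an isometry so areas/perimeters/island counts are preserved). The result has 2 disconnected regions.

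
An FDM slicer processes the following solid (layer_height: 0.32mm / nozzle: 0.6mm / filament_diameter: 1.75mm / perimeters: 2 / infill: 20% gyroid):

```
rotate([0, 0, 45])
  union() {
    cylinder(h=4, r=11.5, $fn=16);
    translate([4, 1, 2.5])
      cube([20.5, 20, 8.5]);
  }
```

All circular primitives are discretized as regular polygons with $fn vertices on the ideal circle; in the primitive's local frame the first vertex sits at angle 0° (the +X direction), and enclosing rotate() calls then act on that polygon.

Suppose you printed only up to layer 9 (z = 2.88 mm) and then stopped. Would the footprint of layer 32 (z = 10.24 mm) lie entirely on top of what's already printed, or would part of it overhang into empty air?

Compare the two slices. At z = 2.88: the r=11.5 cylinder contributes a regular 16-gon of circumradius 11.5 (area = (16/2)·11.500²·sin(360°/16) = 404.88 mm²); the 20.5×20 cube at (4, 1) contributes its full rectangle (area 410.00 mm²); Merging all regions: the regions partially overlap — summed areas 814.88 mm² minus the doubly-counted overlap 49.41 mm² gives 765.47 mm² — area = 765.47 mm²; (whole slice rotated 45° about Z — lengths, areas and connectivity unchanged). At z = 10.24: the cylinder is absent (z outside [0, 4]); the cube at (4, 1) (footprint 20.5×20) is included at this height (area 410.00 mm²); Merging all regions: only the 20.5×20 cube at (4, 1) is present, so the union is just that shape — area = 410.00 mm²; (rotated 45° about Z; rotation is an isometry so areas/perimeters/island counts are preserved). Checking containment: the cross-section at z = 10.24 is a subset of the cross-section at z = 2.88.

entirely on top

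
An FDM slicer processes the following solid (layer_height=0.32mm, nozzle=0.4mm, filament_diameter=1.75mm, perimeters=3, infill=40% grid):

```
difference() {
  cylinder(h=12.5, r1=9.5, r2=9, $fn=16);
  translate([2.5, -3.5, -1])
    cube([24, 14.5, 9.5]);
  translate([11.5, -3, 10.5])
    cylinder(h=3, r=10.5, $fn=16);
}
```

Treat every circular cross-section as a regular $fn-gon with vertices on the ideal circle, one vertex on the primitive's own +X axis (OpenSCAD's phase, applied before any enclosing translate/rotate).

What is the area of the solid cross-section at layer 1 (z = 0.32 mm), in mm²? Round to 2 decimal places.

206.52 mm²

At z = 0.32 mm: the cone: at t=0.026 of its height the radius interpolates to r₁+(r₂−r₁)t = 9.487, giving a regular 16-gon of that circumradius (area = (16/2)·9.487²·sin(360°/16) = 275.55 mm²); the cube at (2.5, -3.5) is present — its section is the full 24×14.5 rectangle (area 348.00 mm²); the cylinder at (11.5, -3) does not reach this height (z outside [10.5, 13.5]); Subtracting the remaining from the first: starting from the cone (275.55 mm²), the 24×14.5 cube at (2.5, -3.5) partially overlaps it — only the 69.03 mm² overlap (of its 348.00 mm²) is removed, clipping the outline — area = 206.52 mm². Overall, the cross-section is a single solid region. Net area = 206.52 mm².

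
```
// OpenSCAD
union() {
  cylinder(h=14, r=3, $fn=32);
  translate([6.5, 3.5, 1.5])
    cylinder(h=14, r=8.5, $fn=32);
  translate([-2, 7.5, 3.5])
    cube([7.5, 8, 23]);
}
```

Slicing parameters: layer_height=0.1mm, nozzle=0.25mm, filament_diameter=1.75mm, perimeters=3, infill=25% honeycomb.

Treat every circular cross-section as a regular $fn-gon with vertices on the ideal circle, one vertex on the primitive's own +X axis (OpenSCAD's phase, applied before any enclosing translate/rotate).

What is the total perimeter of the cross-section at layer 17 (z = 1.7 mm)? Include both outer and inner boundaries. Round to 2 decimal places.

At z = 1.7 mm: the r=3 cylinder gives a regular 32-gon of circumradius 3 (constant along its height) (perimeter = 2·32·3.000·sin(180°/32) = 18.82 mm); the cylinder at (6.5, 3.5): section is a regular 32-gon, circumradius r=8.5 (perimeter = 2·32·8.500·sin(180°/32) = 53.32 mm); the cube at (-2, 7.5) does not reach this height (z outside [3.5, 26.5]); Taking the union: the regions partially overlap (shared area 19.48 mm²), so the edge portions inside another operand are dropped and the merged outline is re-measured after clipping — boundary = 55.60 mm. Overall, the cross-section is a single solid region. Total boundary length (outer) = 55.60 mm.

55.60 mm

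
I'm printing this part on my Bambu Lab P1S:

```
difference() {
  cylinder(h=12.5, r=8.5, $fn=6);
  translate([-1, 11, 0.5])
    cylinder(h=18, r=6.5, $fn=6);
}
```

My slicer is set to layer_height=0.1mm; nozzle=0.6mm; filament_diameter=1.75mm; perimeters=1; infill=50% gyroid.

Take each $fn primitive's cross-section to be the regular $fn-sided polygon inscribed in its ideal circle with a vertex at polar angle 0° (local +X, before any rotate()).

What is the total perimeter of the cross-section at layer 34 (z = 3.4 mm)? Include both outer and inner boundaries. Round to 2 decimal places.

52.15 mm

At z = 3.4 mm: the cylinder: section is a regular 6-gon, circumradius r=8.5 (perimeter = 2·6·8.500·sin(180°/6) = 51.00 mm); the cylinder at (-1, 11): section is a regular 6-gon, circumradius r=6.5 (perimeter = 2·6·6.500·sin(180°/6) = 39.00 mm); Taking the first minus the rest: starting from the r=8.5 cylinder, the r=6.5 cylinder at (-1, 11) partially overlaps it — only the 14.65 mm² overlap (of its 109.77 mm²) is removed, clipping the outline — boundary = 52.15 mm. Overall, the cross-section is a single solid region. Total boundary length (outer) = 52.15 mm.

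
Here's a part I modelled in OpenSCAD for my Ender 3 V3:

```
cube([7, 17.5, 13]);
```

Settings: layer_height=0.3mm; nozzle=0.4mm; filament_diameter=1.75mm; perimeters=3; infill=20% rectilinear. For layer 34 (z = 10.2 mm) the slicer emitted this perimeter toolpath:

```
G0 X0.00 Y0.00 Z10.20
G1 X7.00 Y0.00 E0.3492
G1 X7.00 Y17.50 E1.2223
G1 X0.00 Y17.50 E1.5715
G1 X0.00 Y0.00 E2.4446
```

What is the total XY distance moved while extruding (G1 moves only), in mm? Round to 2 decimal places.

Sum the Euclidean lengths of each G1 segment: total = 49.00 mm.

49.00 mm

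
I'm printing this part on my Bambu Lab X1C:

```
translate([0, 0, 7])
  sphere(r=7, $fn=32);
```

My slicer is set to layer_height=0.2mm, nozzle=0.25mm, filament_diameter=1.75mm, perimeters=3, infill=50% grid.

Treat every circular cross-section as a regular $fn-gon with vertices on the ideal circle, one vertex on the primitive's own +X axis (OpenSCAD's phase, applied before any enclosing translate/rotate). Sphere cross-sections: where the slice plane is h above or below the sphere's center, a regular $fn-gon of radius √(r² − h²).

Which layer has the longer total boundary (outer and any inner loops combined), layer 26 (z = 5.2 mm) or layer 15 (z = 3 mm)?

layer 26 (z = 5.2 mm)

Layer 26 (z = 5.2): the r=7 sphere slices to a regular 32-gon of circumradius 6.765 (√(r²−h²) with h=1.8 from center) (perimeter = 2·32·6.765·sin(180°/32) = 42.44 mm). So its perimeter = 42.44 mm. Layer 15 (z = 3): the r=7 sphere contributes a regular 32-gon of circumradius √(7²−4²) = 5.745 (perimeter = 2·32·5.745·sin(180°/32) = 36.04 mm). So its perimeter = 36.04 mm. Layer 26 is larger (42.44 vs 36.04 mm).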